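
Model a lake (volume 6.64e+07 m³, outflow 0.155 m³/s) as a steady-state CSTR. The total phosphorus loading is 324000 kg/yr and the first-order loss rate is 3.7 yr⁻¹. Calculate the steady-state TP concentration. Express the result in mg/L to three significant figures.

1.29 mg/L

Outflow Q = 0.155 m³/s × 3.156e+07 s/yr = 4.891e+06 m³/yr.
Steady-state CSTR mass balance: W = Q·C + k·V·C, so C = W/(Q + kV).
Q + kV = 4.891e+06 + 3.7·6.64e+07 = 2.506e+08 m³/yr.
C = 324000/2.506e+08 = 0.001293 kg/m³ = 1.293 mg/L.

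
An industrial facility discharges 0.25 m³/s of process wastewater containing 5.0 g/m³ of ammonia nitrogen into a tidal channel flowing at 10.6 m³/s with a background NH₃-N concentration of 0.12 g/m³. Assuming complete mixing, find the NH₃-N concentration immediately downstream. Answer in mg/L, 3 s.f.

Conservation of mass across the mixing zone: C = (0.25·5 + 10.6·0.12) / (0.25 + 10.6) = 2.522/10.85 = 0.2324 mg/L.

0.232 mg/L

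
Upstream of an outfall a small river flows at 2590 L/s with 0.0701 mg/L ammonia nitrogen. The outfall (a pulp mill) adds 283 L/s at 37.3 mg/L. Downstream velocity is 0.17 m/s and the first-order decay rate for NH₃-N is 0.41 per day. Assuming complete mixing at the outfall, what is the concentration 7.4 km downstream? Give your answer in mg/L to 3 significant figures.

3.04 mg/L

283 L/s = 0.283 m³/s.
2590 L/s = 2.59 m³/s.
After complete mixing, C₀ = (0.283·37.3 + 2.59·0.0701) / 2.873 = 3.737 mg/L.
Travel time t = 7400 m / 0.17 m/s = 4.353e+04 s = 0.5038 d.
C = 3.737·exp(−0.41·0.5038) = 3.737·0.8134 = 3.04 mg/L.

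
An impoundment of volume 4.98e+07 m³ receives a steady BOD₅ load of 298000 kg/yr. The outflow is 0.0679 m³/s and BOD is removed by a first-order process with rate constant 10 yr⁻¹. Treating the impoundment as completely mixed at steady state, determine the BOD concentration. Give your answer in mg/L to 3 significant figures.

Outflow Q = 0.0679 m³/s × 3.156e+07 s/yr = 2.143e+06 m³/yr.
Steady-state CSTR mass balance: W = Q·C + k·V·C, so C = W/(Q + kV).
Q + kV = 2.143e+06 + 10·4.98e+07 = 5.001e+08 m³/yr.
C = 298000/5.001e+08 = 0.0005958 kg/m³ = 0.5958 mg/L.

0.596 mg/L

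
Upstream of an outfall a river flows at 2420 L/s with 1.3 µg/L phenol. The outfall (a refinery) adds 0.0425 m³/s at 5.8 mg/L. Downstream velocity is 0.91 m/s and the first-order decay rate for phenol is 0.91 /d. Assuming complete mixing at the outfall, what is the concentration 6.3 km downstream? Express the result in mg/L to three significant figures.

0.0942 mg/L

2420 L/s = 2.42 m³/s.
1.3 µg/L = 0.0013 mg/L.
After complete mixing, C₀ = (0.0425·5.8 + 2.42·0.0013) / 2.462 = 0.1014 mg/L.
Travel time t = 6300 m / 0.91 m/s = 6923 s = 0.08013 d.
C = 0.1014·exp(−0.91·0.08013) = 0.1014·0.9297 = 0.09425 mg/L.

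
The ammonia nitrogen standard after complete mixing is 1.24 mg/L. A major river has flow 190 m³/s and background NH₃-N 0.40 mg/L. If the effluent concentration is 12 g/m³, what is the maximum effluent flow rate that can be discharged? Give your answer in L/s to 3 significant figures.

Mass balance at complete mixing: C_std·(Q_w + Q_r) = Q_w·C_e + Q_r·C_b.
Rearranging, Q_w = Q_r·(C_std − C_b)/(C_e − C_std) = 190·(1.24 − 0.4) / (12 − 1.24) = 14.83 m³/s.
= 1.483e+04 L/s.

14800 L/s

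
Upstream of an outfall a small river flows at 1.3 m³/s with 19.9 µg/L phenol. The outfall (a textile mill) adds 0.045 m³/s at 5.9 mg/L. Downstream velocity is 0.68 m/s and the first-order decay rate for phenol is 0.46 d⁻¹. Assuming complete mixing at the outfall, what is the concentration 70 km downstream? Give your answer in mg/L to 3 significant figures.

19.9 µg/L = 0.0199 mg/L.
After complete mixing, C₀ = (0.045·5.9 + 1.3·0.0199) / 1.345 = 0.2166 mg/L.
Travel time t = 7e+04 m / 0.68 m/s = 1.029e+05 s = 1.191 d.
C = 0.2166·exp(−0.46·1.191) = 0.2166·0.5781 = 0.1252 mg/L.

0.125 mg/L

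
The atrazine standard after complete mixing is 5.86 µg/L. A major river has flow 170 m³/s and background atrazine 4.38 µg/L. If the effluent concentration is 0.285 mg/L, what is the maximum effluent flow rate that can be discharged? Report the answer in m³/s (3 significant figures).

4.38 µg/L = 0.00438 mg/L.
5.86 µg/L = 0.00586 mg/L.
Mass balance at complete mixing: C_std·(Q_w + Q_r) = Q_w·C_e + Q_r·C_b.
Rearranging, Q_w = Q_r·(C_std − C_b)/(C_e − C_std) = 170·(0.00586 − 0.00438) / (0.285 − 0.00586) = 0.9013 m³/s.

0.901 m³/s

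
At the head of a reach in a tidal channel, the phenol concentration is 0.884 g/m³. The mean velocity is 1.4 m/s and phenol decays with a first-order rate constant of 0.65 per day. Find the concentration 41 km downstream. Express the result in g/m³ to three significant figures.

Travel time t = 41 km / 1.4 m/s = 4.1e+04/1.4 = 2.929e+04 s = 0.339 d.
First-order decay: C = 0.884·exp(−0.65·0.339) = 0.884·0.8023 = 0.7092 g/m³.

0.709 g/m³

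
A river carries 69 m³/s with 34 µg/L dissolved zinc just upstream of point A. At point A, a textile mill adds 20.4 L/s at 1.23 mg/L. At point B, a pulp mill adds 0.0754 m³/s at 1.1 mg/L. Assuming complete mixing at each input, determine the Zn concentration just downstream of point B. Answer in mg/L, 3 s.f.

34 µg/L = 0.034 mg/L.
20.4 L/s = 0.0204 m³/s.
After input A: C = (69·0.034 + 0.0204·1.23) / 69.02 = 0.03435 mg/L.
After input B: C = (69.02·0.03435 + 0.0754·1.1) / 69.1 = 0.03552 mg/L.

0.0355 mg/L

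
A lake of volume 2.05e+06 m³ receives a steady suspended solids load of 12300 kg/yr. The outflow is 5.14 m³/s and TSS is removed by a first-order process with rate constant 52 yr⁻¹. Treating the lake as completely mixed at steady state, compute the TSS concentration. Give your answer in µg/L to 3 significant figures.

Outflow Q = 5.14 m³/s × 3.156e+07 s/yr = 1.622e+08 m³/yr.
Steady-state CSTR mass balance: W = Q·C + k·V·C, so C = W/(Q + kV).
Q + kV = 1.622e+08 + 52·2.05e+06 = 2.688e+08 m³/yr.
C = 12300/2.688e+08 = 4.576e-05 kg/m³ = 0.04576 mg/L = 45.76 µg/L.

45.8 µg/L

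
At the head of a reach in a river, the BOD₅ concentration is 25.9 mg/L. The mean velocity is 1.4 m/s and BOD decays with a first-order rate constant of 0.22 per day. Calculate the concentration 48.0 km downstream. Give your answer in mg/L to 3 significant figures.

Travel time t = 48.0 km / 1.4 m/s = 4.8e+04/1.4 = 3.429e+04 s = 0.3968 d.
First-order decay: C = 25.9·exp(−0.22·0.3968) = 25.9·0.9164 = 23.73 mg/L.

23.7 mg/L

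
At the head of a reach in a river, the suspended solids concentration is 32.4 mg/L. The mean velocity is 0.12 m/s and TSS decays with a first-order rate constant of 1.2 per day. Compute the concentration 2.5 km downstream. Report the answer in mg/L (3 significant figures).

24.3 mg/L

Travel time t = 2.5 km / 0.12 m/s = 2500/0.12 = 2.083e+04 s = 0.2411 d.
First-order decay: C = 32.4·exp(−1.2·0.2411) = 32.4·0.7487 = 24.26 mg/L.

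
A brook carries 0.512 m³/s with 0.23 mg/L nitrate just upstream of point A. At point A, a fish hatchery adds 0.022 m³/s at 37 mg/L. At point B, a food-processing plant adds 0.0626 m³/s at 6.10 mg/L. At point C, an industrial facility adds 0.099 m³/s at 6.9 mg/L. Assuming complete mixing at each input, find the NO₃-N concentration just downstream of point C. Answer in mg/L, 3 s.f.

After input A: C = (0.512·0.23 + 0.022·37) / 0.534 = 1.745 mg/L.
After input B: C = (0.534·1.745 + 0.0626·6.1) / 0.5966 = 2.202 mg/L.
After input C: C = (0.5966·2.202 + 0.099·6.9) / 0.6956 = 2.871 mg/L.

2.87 mg/L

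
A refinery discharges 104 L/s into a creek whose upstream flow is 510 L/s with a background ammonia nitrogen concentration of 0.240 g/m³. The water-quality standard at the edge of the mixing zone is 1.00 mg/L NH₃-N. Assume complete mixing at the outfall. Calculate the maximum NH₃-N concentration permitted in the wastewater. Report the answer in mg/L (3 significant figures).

104 L/s = 0.104 m³/s.
510 L/s = 0.51 m³/s.
Mass balance: 1·0.614 = 0.104·Cₑ + 0.51·0.24.
Cₑ = (0.614 − 0.1224) / 0.104 = 4.727 mg/L.

4.73 mg/L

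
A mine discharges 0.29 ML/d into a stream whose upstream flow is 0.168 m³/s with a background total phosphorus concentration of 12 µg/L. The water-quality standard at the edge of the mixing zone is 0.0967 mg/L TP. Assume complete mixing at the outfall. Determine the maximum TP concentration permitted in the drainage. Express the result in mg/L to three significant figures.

0.29 ML/d = 0.003356 m³/s.
12 µg/L = 0.012 mg/L.
Mass balance: 0.0967·0.1714 = 0.003356·Cₑ + 0.168·0.012.
Cₑ = (0.01657 − 0.002016) / 0.003356 = 4.336 mg/L.

4.34 mg/L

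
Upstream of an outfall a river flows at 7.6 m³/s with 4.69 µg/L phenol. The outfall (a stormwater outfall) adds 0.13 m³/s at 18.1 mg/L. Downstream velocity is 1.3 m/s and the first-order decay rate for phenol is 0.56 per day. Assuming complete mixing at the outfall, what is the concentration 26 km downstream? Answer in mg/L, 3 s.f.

0.271 mg/L

4.69 µg/L = 0.00469 mg/L.
After complete mixing, C₀ = (0.13·18.1 + 7.6·0.00469) / 7.73 = 0.309 mg/L.
Travel time t = 2.6e+04 m / 1.3 m/s = 2e+04 s = 0.2315 d.
C = 0.309·exp(−0.56·0.2315) = 0.309·0.8784 = 0.2714 mg/L.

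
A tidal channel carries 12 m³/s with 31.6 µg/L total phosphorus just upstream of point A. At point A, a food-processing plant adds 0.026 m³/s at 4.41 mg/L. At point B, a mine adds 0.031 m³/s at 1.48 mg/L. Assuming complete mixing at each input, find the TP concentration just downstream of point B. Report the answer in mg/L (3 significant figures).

31.6 µg/L = 0.0316 mg/L.
After input A: C = (12·0.0316 + 0.026·4.41) / 12.03 = 0.04107 mg/L.
After input B: C = (12.03·0.04107 + 0.031·1.48) / 12.06 = 0.04477 mg/L.

0.0448 mg/L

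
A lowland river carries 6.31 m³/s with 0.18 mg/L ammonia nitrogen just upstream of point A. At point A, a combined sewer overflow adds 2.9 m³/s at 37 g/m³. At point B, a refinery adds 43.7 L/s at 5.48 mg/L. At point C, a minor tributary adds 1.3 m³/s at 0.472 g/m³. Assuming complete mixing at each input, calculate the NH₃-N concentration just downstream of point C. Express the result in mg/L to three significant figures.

After input A: C = (6.31·0.18 + 2.9·37) / 9.21 = 11.77 mg/L.
43.7 L/s = 0.0437 m³/s.
After input B: C = (9.21·11.77 + 0.0437·5.48) / 9.254 = 11.74 mg/L.
After input C: C = (9.254·11.74 + 1.3·0.472) / 10.55 = 10.36 mg/L.

10.4 mg/L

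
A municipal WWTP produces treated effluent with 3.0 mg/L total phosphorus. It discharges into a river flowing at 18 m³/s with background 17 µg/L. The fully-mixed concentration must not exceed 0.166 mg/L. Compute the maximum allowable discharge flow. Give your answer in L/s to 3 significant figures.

946 L/s

17 µg/L = 0.017 mg/L.
Mass balance at complete mixing: C_std·(Q_w + Q_r) = Q_w·C_e + Q_r·C_b.
Rearranging, Q_w = Q_r·(C_std − C_b)/(C_e − C_std) = 18·(0.166 − 0.017) / (3 − 0.166) = 0.9464 m³/s.
= 946.4 L/s.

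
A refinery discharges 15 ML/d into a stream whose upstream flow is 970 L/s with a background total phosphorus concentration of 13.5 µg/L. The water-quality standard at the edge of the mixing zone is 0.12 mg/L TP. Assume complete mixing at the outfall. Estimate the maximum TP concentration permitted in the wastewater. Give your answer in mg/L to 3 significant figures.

0.715 mg/L

15 ML/d = 0.1736 m³/s.
970 L/s = 0.97 m³/s.
13.5 µg/L = 0.0135 mg/L.
Mass balance: 0.12·1.144 = 0.1736·Cₑ + 0.97·0.0135.
Cₑ = (0.1372 − 0.01309) / 0.1736 = 0.715 mg/L.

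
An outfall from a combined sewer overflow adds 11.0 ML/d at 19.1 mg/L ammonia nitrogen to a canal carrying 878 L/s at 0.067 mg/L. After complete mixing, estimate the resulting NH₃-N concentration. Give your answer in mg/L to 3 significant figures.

2.48 mg/L

11.0 ML/d = 0.1273 m³/s.
878 L/s = 0.878 m³/s.
Conservation of mass across the mixing zone: C = (0.1273·19.1 + 0.878·0.067) / (0.1273 + 0.878) = 2.491/1.005 = 2.477 mg/L.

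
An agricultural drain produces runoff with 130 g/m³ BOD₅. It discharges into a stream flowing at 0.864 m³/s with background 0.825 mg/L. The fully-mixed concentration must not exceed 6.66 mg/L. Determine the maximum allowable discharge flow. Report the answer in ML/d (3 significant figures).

Mass balance at complete mixing: C_std·(Q_w + Q_r) = Q_w·C_e + Q_r·C_b.
Rearranging, Q_w = Q_r·(C_std − C_b)/(C_e − C_std) = 0.864·(6.66 − 0.825) / (130 − 6.66) = 0.04087 m³/s.
= 3.532 ML/d.

3.53 ML/d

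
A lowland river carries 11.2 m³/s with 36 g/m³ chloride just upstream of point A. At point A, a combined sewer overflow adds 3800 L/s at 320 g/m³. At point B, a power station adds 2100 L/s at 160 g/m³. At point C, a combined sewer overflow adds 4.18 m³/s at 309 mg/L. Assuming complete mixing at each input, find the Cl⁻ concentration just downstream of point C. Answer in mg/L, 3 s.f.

153 mg/L

3800 L/s = 3.8 m³/s.
After input A: C = (11.2·36 + 3.8·320) / 15 = 107.9 mg/L.
2100 L/s = 2.1 m³/s.
After input B: C = (15·107.9 + 2.1·160) / 17.1 = 114.3 mg/L.
After input C: C = (17.1·114.3 + 4.18·309) / 21.28 = 152.6 mg/L.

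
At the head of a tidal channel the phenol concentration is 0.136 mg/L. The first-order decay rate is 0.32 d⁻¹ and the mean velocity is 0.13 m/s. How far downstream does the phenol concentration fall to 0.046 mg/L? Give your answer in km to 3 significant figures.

38.0 km

From C = C₀·e^(−kt), t = ln(C₀/C)/k = ln(0.136/0.046)/0.32 = 1.084/0.32 = 3.388 d.
Distance = v·t = 0.13 m/s × 2.927e+05 s = 3.805e+04 m = 38.05 km.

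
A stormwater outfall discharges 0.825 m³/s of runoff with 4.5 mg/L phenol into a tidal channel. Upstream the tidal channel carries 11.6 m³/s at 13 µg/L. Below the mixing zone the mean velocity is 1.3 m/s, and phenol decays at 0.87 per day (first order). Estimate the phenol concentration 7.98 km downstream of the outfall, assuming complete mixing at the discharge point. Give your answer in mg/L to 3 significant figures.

13 µg/L = 0.013 mg/L.
After complete mixing, C₀ = (0.825·4.5 + 11.6·0.013) / 12.42 = 0.3109 mg/L.
Travel time t = 7980 m / 1.3 m/s = 6138 s = 0.07105 d.
C = 0.3109·exp(−0.87·0.07105) = 0.3109·0.9401 = 0.2923 mg/L.

0.292 mg/L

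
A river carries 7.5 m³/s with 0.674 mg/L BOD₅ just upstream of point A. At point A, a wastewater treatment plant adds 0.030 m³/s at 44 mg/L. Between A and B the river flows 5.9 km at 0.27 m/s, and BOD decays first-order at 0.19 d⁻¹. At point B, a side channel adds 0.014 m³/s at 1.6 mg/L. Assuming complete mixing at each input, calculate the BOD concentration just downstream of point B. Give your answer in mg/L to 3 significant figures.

After input A: C = (7.5·0.674 + 0.03·44) / 7.53 = 0.8466 mg/L.
Over the 5.9 km reach to input B (t = 2.185e+04 s = 0.2529 d), decay gives C = 0.8466·exp(−0.19·0.2529) = 0.8069 mg/L.
After input B: C = (7.53·0.8069 + 0.014·1.6) / 7.544 = 0.8084 mg/L.

0.808 mg/L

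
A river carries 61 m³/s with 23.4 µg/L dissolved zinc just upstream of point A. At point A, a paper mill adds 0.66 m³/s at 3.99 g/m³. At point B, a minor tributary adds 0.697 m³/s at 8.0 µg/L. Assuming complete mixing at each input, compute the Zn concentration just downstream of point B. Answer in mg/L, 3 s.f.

23.4 µg/L = 0.0234 mg/L.
After input A: C = (61·0.0234 + 0.66·3.99) / 61.66 = 0.06586 mg/L.
8.0 µg/L = 0.008 mg/L.
After input B: C = (61.66·0.06586 + 0.697·0.008) / 62.36 = 0.06521 mg/L.

0.0652 mg/L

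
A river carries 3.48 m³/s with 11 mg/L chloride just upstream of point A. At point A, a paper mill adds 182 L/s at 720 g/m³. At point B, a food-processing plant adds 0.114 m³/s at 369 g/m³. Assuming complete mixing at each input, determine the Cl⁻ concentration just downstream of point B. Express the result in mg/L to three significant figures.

56.0 mg/L

182 L/s = 0.182 m³/s.
After input A: C = (3.48·11 + 0.182·720) / 3.662 = 46.24 mg/L.
After input B: C = (3.662·46.24 + 0.114·369) / 3.776 = 55.98 mg/L.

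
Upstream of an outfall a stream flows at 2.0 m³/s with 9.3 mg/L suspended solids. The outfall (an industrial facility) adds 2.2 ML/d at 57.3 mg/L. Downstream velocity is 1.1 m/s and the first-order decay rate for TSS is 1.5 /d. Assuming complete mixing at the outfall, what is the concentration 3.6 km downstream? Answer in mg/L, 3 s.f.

9.36 mg/L

2.2 ML/d = 0.02546 m³/s.
After complete mixing, C₀ = (0.02546·57.3 + 2·9.3) / 2.025 = 9.903 mg/L.
Travel time t = 3600 m / 1.1 m/s = 3273 s = 0.03788 d.
C = 9.903·exp(−1.5·0.03788) = 9.903·0.9448 = 9.356 mg/L.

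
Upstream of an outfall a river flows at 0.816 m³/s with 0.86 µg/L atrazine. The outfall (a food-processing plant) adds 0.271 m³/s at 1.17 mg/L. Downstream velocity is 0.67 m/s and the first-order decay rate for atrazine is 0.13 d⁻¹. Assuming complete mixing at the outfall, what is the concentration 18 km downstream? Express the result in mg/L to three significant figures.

0.86 µg/L = 0.00086 mg/L.
After complete mixing, C₀ = (0.271·1.17 + 0.816·0.00086) / 1.087 = 0.2923 mg/L.
Travel time t = 1.8e+04 m / 0.67 m/s = 2.687e+04 s = 0.3109 d.
C = 0.2923·exp(−0.13·0.3109) = 0.2923·0.9604 = 0.2808 mg/L.

0.281 mg/L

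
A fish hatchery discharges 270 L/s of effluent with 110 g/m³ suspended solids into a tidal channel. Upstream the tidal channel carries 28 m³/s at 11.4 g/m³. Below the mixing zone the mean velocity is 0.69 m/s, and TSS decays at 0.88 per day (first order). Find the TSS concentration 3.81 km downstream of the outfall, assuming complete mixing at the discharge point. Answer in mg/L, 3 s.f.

270 L/s = 0.27 m³/s.
After complete mixing, C₀ = (0.27·110 + 28·11.4) / 28.27 = 12.34 mg/L.
Travel time t = 3810 m / 0.69 m/s = 5522 s = 0.06391 d.
C = 12.34·exp(−0.88·0.06391) = 12.34·0.9453 = 11.67 mg/L.

11.7 mg/L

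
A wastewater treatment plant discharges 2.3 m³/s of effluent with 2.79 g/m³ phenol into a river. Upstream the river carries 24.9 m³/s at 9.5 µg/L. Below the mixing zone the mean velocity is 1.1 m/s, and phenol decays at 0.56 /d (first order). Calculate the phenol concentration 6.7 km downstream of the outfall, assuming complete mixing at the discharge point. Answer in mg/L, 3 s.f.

9.5 µg/L = 0.0095 mg/L.
After complete mixing, C₀ = (2.3·2.79 + 24.9·0.0095) / 27.2 = 0.2446 mg/L.
Travel time t = 6700 m / 1.1 m/s = 6091 s = 0.0705 d.
C = 0.2446·exp(−0.56·0.0705) = 0.2446·0.9613 = 0.2351 mg/L.

0.235 mg/L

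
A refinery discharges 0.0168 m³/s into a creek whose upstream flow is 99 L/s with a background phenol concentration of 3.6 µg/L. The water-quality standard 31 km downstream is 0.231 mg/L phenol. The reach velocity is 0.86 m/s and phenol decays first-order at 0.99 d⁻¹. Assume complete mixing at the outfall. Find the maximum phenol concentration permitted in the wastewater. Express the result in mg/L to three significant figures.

99 L/s = 0.099 m³/s.
3.6 µg/L = 0.0036 mg/L.
Travel time to the compliance point: t = 3.1e+04/0.86 = 3.605e+04 s = 0.4172 d; decay factor exp(−0.99·0.4172) = 0.6616.
So the concentration just after mixing may be at most 0.231/0.6616 = 0.3491 mg/L.
Mass balance: 0.3491·0.1158 = 0.0168·Cₑ + 0.099·0.0036.
Cₑ = (0.04043 − 0.0003564) / 0.0168 = 2.385 mg/L.

2.39 mg/L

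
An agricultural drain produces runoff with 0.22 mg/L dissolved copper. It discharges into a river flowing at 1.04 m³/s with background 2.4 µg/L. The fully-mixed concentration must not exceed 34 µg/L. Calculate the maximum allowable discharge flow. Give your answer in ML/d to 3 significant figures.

15.3 ML/d

2.4 µg/L = 0.0024 mg/L.
34 µg/L = 0.034 mg/L.
Mass balance at complete mixing: C_std·(Q_w + Q_r) = Q_w·C_e + Q_r·C_b.
Rearranging, Q_w = Q_r·(C_std − C_b)/(C_e − C_std) = 1.04·(0.034 − 0.0024) / (0.22 − 0.034) = 0.1767 m³/s.
= 15.27 ML/d.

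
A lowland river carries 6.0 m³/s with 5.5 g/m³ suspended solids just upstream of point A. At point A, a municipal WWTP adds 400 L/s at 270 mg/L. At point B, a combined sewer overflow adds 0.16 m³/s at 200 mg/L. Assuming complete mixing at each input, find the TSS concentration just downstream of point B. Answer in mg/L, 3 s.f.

400 L/s = 0.4 m³/s.
After input A: C = (6·5.5 + 0.4·270) / 6.4 = 22.03 mg/L.
After input B: C = (6.4·22.03 + 0.16·200) / 6.56 = 26.37 mg/L.

26.4 mg/L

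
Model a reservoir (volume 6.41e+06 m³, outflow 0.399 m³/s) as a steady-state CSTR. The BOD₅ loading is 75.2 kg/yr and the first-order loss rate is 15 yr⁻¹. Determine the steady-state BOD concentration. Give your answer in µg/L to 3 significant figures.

0.692 µg/L

Outflow Q = 0.399 m³/s × 3.156e+07 s/yr = 1.259e+07 m³/yr.
Steady-state CSTR mass balance: W = Q·C + k·V·C, so C = W/(Q + kV).
Q + kV = 1.259e+07 + 15·6.41e+06 = 1.087e+08 m³/yr.
C = 75.2/1.087e+08 = 6.915e-07 kg/m³ = 0.0006915 mg/L = 0.6915 µg/L.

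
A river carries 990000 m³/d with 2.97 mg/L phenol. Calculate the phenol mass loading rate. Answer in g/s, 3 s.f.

34.0 g/s

990000 m³/d = 11.46 m³/s.
Mass flux = Q·C = 11.46 m³/s × 2.97 g/m³ = 34.03 g/s.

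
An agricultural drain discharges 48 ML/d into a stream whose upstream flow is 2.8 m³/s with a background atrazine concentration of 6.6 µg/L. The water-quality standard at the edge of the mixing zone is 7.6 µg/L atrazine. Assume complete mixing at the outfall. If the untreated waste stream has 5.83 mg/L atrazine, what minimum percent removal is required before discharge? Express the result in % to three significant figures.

48 ML/d = 0.5556 m³/s.
6.6 µg/L = 0.0066 mg/L.
7.6 µg/L = 0.0076 mg/L.
Mass balance: 0.0076·3.356 = 0.5556·Cₑ + 2.8·0.0066.
Cₑ = (0.0255 − 0.01848) / 0.5556 = 0.01264 mg/L.
Required removal = 1 − 0.01264/5.83 = 99.78 %.

99.8 %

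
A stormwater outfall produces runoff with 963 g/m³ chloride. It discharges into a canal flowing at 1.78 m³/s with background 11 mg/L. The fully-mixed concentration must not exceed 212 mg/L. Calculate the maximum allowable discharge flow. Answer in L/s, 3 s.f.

476 L/s

Mass balance at complete mixing: C_std·(Q_w + Q_r) = Q_w·C_e + Q_r·C_b.
Rearranging, Q_w = Q_r·(C_std − C_b)/(C_e − C_std) = 1.78·(212 − 11) / (963 − 212) = 0.4764 m³/s.
= 476.4 L/s.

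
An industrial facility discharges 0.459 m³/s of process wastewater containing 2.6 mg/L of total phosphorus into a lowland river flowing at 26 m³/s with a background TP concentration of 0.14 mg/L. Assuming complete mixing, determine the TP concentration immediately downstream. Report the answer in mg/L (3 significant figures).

0.183 mg/L

Flow-weighted mixing gives C = (0.459·2.6 + 26·0.14) / (0.459 + 26) = 4.833/26.46 = 0.1827 mg/L.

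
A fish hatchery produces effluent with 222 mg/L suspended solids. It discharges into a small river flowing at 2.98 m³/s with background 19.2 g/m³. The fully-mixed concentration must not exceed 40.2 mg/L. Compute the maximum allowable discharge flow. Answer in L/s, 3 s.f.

Mass balance at complete mixing: C_std·(Q_w + Q_r) = Q_w·C_e + Q_r·C_b.
Rearranging, Q_w = Q_r·(C_std − C_b)/(C_e − C_std) = 2.98·(40.2 − 19.2) / (222 − 40.2) = 0.3442 m³/s.
= 344.2 L/s.

344 L/s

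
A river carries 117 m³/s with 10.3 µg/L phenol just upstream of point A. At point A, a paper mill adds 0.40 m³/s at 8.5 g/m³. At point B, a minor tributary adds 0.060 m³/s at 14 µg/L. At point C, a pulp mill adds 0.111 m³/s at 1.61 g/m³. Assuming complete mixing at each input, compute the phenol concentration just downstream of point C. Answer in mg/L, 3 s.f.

10.3 µg/L = 0.0103 mg/L.
After input A: C = (117·0.0103 + 0.4·8.5) / 117.4 = 0.03923 mg/L.
14 µg/L = 0.014 mg/L.
After input B: C = (117.4·0.03923 + 0.06·0.014) / 117.5 = 0.03921 mg/L.
After input C: C = (117.5·0.03921 + 0.111·1.61) / 117.6 = 0.0407 mg/L.

0.0407 mg/L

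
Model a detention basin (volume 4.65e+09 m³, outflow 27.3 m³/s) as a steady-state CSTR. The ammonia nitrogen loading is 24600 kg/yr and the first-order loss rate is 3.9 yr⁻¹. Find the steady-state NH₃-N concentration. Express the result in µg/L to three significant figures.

1.29 µg/L

Outflow Q = 27.3 m³/s × 3.156e+07 s/yr = 8.615e+08 m³/yr.
Steady-state CSTR mass balance: W = Q·C + k·V·C, so C = W/(Q + kV).
Q + kV = 8.615e+08 + 3.9·4.65e+09 = 1.9e+10 m³/yr.
C = 24600/1.9e+10 = 1.295e-06 kg/m³ = 0.001295 mg/L = 1.295 µg/L.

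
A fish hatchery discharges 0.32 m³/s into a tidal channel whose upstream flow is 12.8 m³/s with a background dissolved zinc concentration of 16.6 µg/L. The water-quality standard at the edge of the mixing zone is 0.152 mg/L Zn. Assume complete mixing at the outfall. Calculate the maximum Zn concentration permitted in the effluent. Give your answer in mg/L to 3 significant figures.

5.57 mg/L

16.6 µg/L = 0.0166 mg/L.
Mass balance: 0.152·13.12 = 0.32·Cₑ + 12.8·0.0166.
Cₑ = (1.994 − 0.2125) / 0.32 = 5.568 mg/L.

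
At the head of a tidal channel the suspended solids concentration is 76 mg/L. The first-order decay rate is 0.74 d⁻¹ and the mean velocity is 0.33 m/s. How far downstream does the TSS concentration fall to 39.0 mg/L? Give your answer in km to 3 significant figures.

25.7 km

From C = C₀·e^(−kt), t = ln(C₀/C)/k = ln(76/39.0)/0.74 = 0.6672/0.74 = 0.9016 d.
Distance = v·t = 0.33 m/s × 7.79e+04 s = 2.571e+04 m = 25.71 km.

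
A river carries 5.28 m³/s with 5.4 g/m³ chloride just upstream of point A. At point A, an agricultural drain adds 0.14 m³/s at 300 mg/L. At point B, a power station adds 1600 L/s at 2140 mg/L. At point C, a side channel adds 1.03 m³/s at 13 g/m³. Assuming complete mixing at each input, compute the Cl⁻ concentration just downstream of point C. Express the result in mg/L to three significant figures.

436 mg/L

After input A: C = (5.28·5.4 + 0.14·300) / 5.42 = 13.01 mg/L.
1600 L/s = 1.6 m³/s.
After input B: C = (5.42·13.01 + 1.6·2140) / 7.02 = 497.8 mg/L.
After input C: C = (7.02·497.8 + 1.03·13) / 8.05 = 435.8 mg/L.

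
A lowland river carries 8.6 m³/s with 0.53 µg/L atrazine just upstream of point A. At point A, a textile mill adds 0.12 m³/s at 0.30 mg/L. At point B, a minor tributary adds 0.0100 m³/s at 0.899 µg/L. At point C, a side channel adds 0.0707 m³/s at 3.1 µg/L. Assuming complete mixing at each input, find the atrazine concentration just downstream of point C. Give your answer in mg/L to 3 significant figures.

0.00463 mg/L

0.53 µg/L = 0.00053 mg/L.
After input A: C = (8.6·0.00053 + 0.12·0.3) / 8.72 = 0.004651 mg/L.
0.899 µg/L = 0.000899 mg/L.
After input B: C = (8.72·0.004651 + 0.01·0.000899) / 8.73 = 0.004647 mg/L.
3.1 µg/L = 0.0031 mg/L.
After input C: C = (8.73·0.004647 + 0.0707·0.0031) / 8.801 = 0.004634 mg/L.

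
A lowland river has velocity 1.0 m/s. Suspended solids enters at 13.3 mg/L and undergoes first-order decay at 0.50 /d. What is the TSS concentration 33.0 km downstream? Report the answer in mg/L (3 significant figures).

Travel time t = 33.0 km / 1.0 m/s = 3.3e+04/1.0 = 3.3e+04 s = 0.3819 d.
First-order decay: C = 13.3·exp(−0.50·0.3819) = 13.3·0.8262 = 10.99 mg/L.

11.0 mg/L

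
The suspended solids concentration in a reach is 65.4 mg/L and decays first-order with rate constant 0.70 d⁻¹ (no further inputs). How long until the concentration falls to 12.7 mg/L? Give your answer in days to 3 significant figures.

t = ln(C₀/C)/k = ln(65.4/12.7)/0.70 = 1.639/0.70 = 2.341 d.

2.34 d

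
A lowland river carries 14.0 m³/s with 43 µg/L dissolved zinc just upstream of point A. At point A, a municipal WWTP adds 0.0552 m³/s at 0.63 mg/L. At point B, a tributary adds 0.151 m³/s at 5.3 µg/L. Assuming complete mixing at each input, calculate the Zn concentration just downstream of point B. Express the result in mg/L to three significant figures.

43 µg/L = 0.043 mg/L.
After input A: C = (14·0.043 + 0.0552·0.63) / 14.06 = 0.04531 mg/L.
5.3 µg/L = 0.0053 mg/L.
After input B: C = (14.06·0.04531 + 0.151·0.0053) / 14.21 = 0.04488 mg/L.

0.0449 mg/L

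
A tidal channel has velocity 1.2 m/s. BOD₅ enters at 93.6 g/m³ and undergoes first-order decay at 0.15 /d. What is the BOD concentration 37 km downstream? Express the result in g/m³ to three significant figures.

Travel time t = 37 km / 1.2 m/s = 3.7e+04/1.2 = 3.083e+04 s = 0.3569 d.
First-order decay: C = 93.6·exp(−0.15·0.3569) = 93.6·0.9479 = 88.72 g/m³.

88.7 g/m³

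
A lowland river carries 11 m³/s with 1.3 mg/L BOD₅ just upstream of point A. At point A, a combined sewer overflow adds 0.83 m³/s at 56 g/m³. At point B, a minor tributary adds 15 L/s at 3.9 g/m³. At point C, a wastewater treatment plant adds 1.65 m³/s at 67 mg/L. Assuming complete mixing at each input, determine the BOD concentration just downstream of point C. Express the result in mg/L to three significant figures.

12.7 mg/L

After input A: C = (11·1.3 + 0.83·56) / 11.83 = 5.138 mg/L.
15 L/s = 0.015 m³/s.
After input B: C = (11.83·5.138 + 0.015·3.9) / 11.85 = 5.136 mg/L.
After input C: C = (11.85·5.136 + 1.65·67) / 13.5 = 12.7 mg/L.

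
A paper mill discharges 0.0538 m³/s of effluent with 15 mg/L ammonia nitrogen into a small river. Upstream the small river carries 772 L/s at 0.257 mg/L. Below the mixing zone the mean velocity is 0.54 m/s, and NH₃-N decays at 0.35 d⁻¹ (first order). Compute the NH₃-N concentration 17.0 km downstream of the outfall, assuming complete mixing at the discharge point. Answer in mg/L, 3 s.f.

772 L/s = 0.772 m³/s.
After complete mixing, C₀ = (0.0538·15 + 0.772·0.257) / 0.8258 = 1.217 mg/L.
Travel time t = 1.7e+04 m / 0.54 m/s = 3.148e+04 s = 0.3644 d.
C = 1.217·exp(−0.35·0.3644) = 1.217·0.8803 = 1.072 mg/L.

1.07 mg/L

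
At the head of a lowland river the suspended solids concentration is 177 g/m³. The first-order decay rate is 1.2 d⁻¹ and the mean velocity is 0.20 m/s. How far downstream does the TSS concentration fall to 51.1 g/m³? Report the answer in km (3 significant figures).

From C = C₀·e^(−kt), t = ln(C₀/C)/k = ln(177/51.1)/1.2 = 1.242/1.2 = 1.035 d.
Distance = v·t = 0.20 m/s × 8.945e+04 s = 1.789e+04 m = 17.89 km.

17.9 km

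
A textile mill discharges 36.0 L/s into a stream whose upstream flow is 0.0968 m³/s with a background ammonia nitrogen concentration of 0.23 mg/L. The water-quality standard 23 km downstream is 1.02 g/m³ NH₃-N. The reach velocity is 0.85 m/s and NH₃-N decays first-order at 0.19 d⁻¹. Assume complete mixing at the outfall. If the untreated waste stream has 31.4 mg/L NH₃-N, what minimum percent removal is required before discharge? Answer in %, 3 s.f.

89.3 %

36.0 L/s = 0.036 m³/s.
Travel time to the compliance point: t = 2.3e+04/0.85 = 2.706e+04 s = 0.3132 d; decay factor exp(−0.19·0.3132) = 0.9422.
So the concentration just after mixing may be at most 1.02/0.9422 = 1.083 mg/L.
Mass balance: 1.083·0.1328 = 0.036·Cₑ + 0.0968·0.23.
Cₑ = (0.1438 − 0.02226) / 0.036 = 3.375 mg/L.
Required removal = 1 − 3.375/31.4 = 89.25 %.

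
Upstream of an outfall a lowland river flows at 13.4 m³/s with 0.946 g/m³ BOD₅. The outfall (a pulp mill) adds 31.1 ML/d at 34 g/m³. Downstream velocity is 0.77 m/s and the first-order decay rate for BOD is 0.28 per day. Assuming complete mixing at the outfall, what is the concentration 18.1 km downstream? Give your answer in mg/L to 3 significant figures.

31.1 ML/d = 0.36 m³/s.
After complete mixing, C₀ = (0.36·34 + 13.4·0.946) / 13.76 = 1.811 mg/L.
Travel time t = 1.81e+04 m / 0.77 m/s = 2.351e+04 s = 0.2721 d.
C = 1.811·exp(−0.28·0.2721) = 1.811·0.9267 = 1.678 mg/L.

1.68 mg/L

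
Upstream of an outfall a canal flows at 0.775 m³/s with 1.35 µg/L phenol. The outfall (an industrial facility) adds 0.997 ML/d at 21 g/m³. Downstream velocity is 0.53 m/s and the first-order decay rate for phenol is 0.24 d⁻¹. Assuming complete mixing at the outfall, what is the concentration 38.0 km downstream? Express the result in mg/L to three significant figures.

0.997 ML/d = 0.01154 m³/s.
1.35 µg/L = 0.00135 mg/L.
After complete mixing, C₀ = (0.01154·21 + 0.775·0.00135) / 0.7865 = 0.3094 mg/L.
Travel time t = 3.8e+04 m / 0.53 m/s = 7.17e+04 s = 0.8298 d.
C = 0.3094·exp(−0.24·0.8298) = 0.3094·0.8194 = 0.2535 mg/L.

0.254 mg/L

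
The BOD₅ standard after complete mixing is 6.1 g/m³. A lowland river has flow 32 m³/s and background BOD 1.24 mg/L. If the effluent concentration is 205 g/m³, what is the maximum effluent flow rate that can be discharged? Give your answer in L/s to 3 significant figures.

782 L/s

Mass balance at complete mixing: C_std·(Q_w + Q_r) = Q_w·C_e + Q_r·C_b.
Rearranging, Q_w = Q_r·(C_std − C_b)/(C_e − C_std) = 32·(6.1 − 1.24) / (205 − 6.1) = 0.7819 m³/s.
= 781.9 L/s.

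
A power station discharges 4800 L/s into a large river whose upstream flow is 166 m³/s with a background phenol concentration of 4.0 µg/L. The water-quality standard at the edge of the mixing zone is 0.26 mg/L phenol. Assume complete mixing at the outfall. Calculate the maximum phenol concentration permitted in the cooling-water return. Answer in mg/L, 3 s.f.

4800 L/s = 4.8 m³/s.
4.0 µg/L = 0.004 mg/L.
Mass balance: 0.26·170.8 = 4.8·Cₑ + 166·0.004.
Cₑ = (44.41 − 0.664) / 4.8 = 9.113 mg/L.

9.11 mg/L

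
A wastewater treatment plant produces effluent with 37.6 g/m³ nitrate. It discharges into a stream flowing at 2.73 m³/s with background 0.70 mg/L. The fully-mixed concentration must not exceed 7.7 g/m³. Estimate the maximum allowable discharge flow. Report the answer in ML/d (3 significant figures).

55.2 ML/d

Mass balance at complete mixing: C_std·(Q_w + Q_r) = Q_w·C_e + Q_r·C_b.
Rearranging, Q_w = Q_r·(C_std − C_b)/(C_e − C_std) = 2.73·(7.7 − 0.7) / (37.6 − 7.7) = 0.6391 m³/s.
= 55.22 ML/d.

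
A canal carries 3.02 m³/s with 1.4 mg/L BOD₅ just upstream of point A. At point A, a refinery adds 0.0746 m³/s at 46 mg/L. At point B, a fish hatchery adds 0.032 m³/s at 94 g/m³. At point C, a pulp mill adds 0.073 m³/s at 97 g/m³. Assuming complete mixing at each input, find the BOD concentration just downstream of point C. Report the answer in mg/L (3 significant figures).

After input A: C = (3.02·1.4 + 0.0746·46) / 3.095 = 2.475 mg/L.
After input B: C = (3.095·2.475 + 0.032·94) / 3.127 = 3.412 mg/L.
After input C: C = (3.127·3.412 + 0.073·97) / 3.2 = 5.547 mg/L.

5.55 mg/L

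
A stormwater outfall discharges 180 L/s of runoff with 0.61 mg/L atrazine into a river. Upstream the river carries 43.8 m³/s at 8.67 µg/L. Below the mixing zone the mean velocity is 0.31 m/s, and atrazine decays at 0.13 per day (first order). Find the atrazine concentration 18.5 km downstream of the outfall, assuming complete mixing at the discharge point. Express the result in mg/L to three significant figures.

180 L/s = 0.18 m³/s.
8.67 µg/L = 0.00867 mg/L.
After complete mixing, C₀ = (0.18·0.61 + 43.8·0.00867) / 43.98 = 0.01113 mg/L.
Travel time t = 1.85e+04 m / 0.31 m/s = 5.968e+04 s = 0.6907 d.
C = 0.01113·exp(−0.13·0.6907) = 0.01113·0.9141 = 0.01018 mg/L.

0.0102 mg/L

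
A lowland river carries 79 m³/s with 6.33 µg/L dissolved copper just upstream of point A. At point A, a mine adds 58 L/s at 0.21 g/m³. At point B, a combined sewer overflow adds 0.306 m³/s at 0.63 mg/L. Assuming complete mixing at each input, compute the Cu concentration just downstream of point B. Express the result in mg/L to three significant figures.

6.33 µg/L = 0.00633 mg/L.
58 L/s = 0.058 m³/s.
After input A: C = (79·0.00633 + 0.058·0.21) / 79.06 = 0.006479 mg/L.
After input B: C = (79.06·0.006479 + 0.306·0.63) / 79.36 = 0.008883 mg/L.

0.00888 mg/L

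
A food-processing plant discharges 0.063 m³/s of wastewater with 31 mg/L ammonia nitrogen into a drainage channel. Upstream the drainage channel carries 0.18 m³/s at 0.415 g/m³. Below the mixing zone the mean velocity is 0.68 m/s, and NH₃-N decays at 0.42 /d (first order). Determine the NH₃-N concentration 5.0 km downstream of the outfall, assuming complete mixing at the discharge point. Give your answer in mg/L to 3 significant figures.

After complete mixing, C₀ = (0.063·31 + 0.18·0.415) / 0.243 = 8.344 mg/L.
Travel time t = 5000 m / 0.68 m/s = 7353 s = 0.0851 d.
C = 8.344·exp(−0.42·0.0851) = 8.344·0.9649 = 8.051 mg/L.

8.05 mg/L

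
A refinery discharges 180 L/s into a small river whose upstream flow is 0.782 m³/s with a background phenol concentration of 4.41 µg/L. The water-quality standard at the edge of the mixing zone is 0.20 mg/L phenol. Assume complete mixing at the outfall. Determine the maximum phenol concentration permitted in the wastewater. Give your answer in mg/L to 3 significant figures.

180 L/s = 0.18 m³/s.
4.41 µg/L = 0.00441 mg/L.
Mass balance: 0.2·0.962 = 0.18·Cₑ + 0.782·0.00441.
Cₑ = (0.1924 − 0.003449) / 0.18 = 1.05 mg/L.

1.05 mg/L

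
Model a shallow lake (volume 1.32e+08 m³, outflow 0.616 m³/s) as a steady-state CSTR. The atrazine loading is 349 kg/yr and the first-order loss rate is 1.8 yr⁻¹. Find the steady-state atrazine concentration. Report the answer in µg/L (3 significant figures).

1.36 µg/L

Outflow Q = 0.616 m³/s × 3.156e+07 s/yr = 1.944e+07 m³/yr.
Steady-state CSTR mass balance: W = Q·C + k·V·C, so C = W/(Q + kV).
Q + kV = 1.944e+07 + 1.8·1.32e+08 = 2.57e+08 m³/yr.
C = 349/2.57e+08 = 1.358e-06 kg/m³ = 0.001358 mg/L = 1.358 µg/L.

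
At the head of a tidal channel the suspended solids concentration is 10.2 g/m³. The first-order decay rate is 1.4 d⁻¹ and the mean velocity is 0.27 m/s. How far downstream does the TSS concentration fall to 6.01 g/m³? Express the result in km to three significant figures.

From C = C₀·e^(−kt), t = ln(C₀/C)/k = ln(10.2/6.01)/1.4 = 0.529/1.4 = 0.3778 d.
Distance = v·t = 0.27 m/s × 3.264e+04 s = 8814 m = 8.814 km.

8.81 km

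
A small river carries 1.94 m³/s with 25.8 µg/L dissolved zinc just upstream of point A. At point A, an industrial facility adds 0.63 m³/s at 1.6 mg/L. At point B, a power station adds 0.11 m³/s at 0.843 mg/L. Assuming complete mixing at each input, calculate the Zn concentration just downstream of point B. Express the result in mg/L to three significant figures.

0.429 mg/L

25.8 µg/L = 0.0258 mg/L.
After input A: C = (1.94·0.0258 + 0.63·1.6) / 2.57 = 0.4117 mg/L.
After input B: C = (2.57·0.4117 + 0.11·0.843) / 2.68 = 0.4294 mg/L.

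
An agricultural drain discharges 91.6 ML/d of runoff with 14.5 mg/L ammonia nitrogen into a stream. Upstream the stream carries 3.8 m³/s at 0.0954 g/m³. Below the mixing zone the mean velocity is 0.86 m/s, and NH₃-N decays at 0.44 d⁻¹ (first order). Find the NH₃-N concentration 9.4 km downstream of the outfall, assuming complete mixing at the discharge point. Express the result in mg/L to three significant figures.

91.6 ML/d = 1.06 m³/s.
After complete mixing, C₀ = (1.06·14.5 + 3.8·0.0954) / 4.86 = 3.238 mg/L.
Travel time t = 9400 m / 0.86 m/s = 1.093e+04 s = 0.1265 d.
C = 3.238·exp(−0.44·0.1265) = 3.238·0.9459 = 3.062 mg/L.

3.06 mg/L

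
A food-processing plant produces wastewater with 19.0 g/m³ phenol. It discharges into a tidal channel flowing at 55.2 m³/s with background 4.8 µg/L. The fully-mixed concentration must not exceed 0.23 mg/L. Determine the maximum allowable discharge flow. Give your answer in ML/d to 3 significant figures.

57.2 ML/d

4.8 µg/L = 0.0048 mg/L.
Mass balance at complete mixing: C_std·(Q_w + Q_r) = Q_w·C_e + Q_r·C_b.
Rearranging, Q_w = Q_r·(C_std − C_b)/(C_e − C_std) = 55.2·(0.23 − 0.0048) / (19 − 0.23) = 0.6623 m³/s.
= 57.22 ML/d.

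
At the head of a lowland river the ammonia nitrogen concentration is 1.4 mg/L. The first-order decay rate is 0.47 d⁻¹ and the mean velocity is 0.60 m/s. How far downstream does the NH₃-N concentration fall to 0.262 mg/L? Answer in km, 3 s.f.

185 km

From C = C₀·e^(−kt), t = ln(C₀/C)/k = ln(1.4/0.262)/0.47 = 1.676/0.47 = 3.566 d.
Distance = v·t = 0.60 m/s × 3.081e+05 s = 1.848e+05 m = 184.8 km.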